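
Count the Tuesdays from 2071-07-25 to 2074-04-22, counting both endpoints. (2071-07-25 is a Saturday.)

2071-07-25 is a Saturday; the first Tuesday on or after it is 2071-07-28 (3 days later).
From 2071-07-28 to 2074-04-22: 156 + 366 + 365 + 112 = 999 days (rest of 2071, 2072, 2073, to 2074-04-22 in 2074).
999 ÷ 7 = 142 full weeks with remainder 5, so 142 more Tuesdays after the first → 143.

143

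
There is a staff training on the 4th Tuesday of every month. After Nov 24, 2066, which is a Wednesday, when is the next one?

Dec 28, 2066

Nov 2066 starts on a Monday; its first Tuesday is the 2nd, so the 4th Tuesday is the 23rd — Nov 23, 2066.
That is not after Nov 24, 2066, so look at Dec 2066.
Dec 2066 starts on a Wednesday; its first Tuesday is the 7th, so the 4th Tuesday is the 28th — Dec 28, 2066.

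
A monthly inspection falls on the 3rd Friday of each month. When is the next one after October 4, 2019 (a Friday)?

October 2019 starts on a Tuesday; its first Friday is the 4th, so the 3rd Friday is the 18th — October 18, 2019.
October 18, 2019 is after October 4, 2019, so that is the next one.

October 18, 2019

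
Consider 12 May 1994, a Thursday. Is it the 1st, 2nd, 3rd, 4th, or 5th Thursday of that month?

2nd

Day 12 falls in week ⌈12/7⌉ of the month.
Days 1–7 hold the 1st Thursday, 8–14 the 2nd, 15–21 the 3rd, 22–28 the 4th, 29–31 the 5th.
12 is in the range for the 2nd.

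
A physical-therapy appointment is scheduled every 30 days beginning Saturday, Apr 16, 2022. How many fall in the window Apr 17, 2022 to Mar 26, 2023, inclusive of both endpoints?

11

Occurrences land 30·i days after Apr 16, 2022 for i = 0, 1, 2, …
Apr 17, 2022 is 1 day after the start; 1 ÷ 30 = 0 remainder 1; since the remainder is 1, round up to i = 1. First occurrence in the window: #2 on May 16, 2022 (1×30 = 30 days in).
Mar 26, 2023 is 344 days after the start; 344 ÷ 30 = 11 remainder 14. Last occurrence in the window: #12 on Mar 12, 2023.
Occurrences #2 through #12: 11 in total.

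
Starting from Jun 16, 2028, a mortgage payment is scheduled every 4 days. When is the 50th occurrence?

Dec 29, 2028

The 50th occurrence is 49 intervals after the first: 49 × 4 = 196 days after Jun 16, 2028.
Jun has 30 days — 14 days to the end of Jun leaves 182.
Jul has 31 days (151 left).
Aug has 31 days (120 left).
Sep has 30 days (90 left).
Oct has 31 days (59 left).
Nov has 30 days (29 left).
29 days into Dec → Dec 29, 2028.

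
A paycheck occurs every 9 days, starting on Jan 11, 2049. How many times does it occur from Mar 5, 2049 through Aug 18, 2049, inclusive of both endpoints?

19

Occurrences land 9·i days after Jan 11, 2049 for i = 0, 1, 2, …
Mar 5, 2049 is 53 days after the start; 53 ÷ 9 = 5 remainder 8; since the remainder is 8, round up to i = 6. First occurrence in the window: #7 on Mar 6, 2049 (6×9 = 54 days in).
Aug 18, 2049 is 219 days after the start; 219 ÷ 9 = 24 remainder 3. Last occurrence in the window: #25 on Aug 15, 2049.
Occurrences #7 through #25: 19 in total.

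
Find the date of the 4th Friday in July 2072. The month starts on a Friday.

2072-07-22

July 2072 begins on a Friday, so the first Friday is July 1.
The 4th Friday is 3 weeks later: 1 + 21 = 22.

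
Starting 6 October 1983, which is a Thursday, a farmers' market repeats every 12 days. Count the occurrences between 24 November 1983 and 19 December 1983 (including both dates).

2

Occurrences land 12·i days after 6 October 1983 for i = 0, 1, 2, …
24 November 1983 is 49 days after the start; 49 ÷ 12 = 4 remainder 1; since the remainder is 1, round up to i = 5. First occurrence in the window: #6 on 5 December 1983 (5×12 = 60 days in).
19 December 1983 is 74 days after the start; 74 ÷ 12 = 6 remainder 2. Last occurrence in the window: #7 on 17 December 1983.
Occurrences #6 through #7: 2 in total.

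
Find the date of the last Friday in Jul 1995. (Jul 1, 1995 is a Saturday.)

Jul 1995 begins on a Saturday, so the first Friday is Jul 7 (6 days later).
Jul 1995 has 31 days. Adding weeks: 7, 14, 21, 28 — the last one ≤ 31 is the 28th.

Jul 28, 1995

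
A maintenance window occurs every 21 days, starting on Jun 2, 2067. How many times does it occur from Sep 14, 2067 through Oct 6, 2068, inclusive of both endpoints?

19

Occurrences land 21·i days after Jun 2, 2067 for i = 0, 1, 2, …
Sep 14, 2067 is 104 days after the start; 104 ÷ 21 = 4 remainder 20; since the remainder is 20, round up to i = 5. First occurrence in the window: #6 on Sep 15, 2067 (5×21 = 105 days in).
Oct 6, 2068 is 492 days after the start; 492 ÷ 21 = 23 remainder 9. Last occurrence in the window: #24 on Sep 27, 2068.
Occurrences #6 through #24: 19 in total.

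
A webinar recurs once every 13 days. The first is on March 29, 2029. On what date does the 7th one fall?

The 7th occurrence is 6 intervals after the first: 6 × 13 = 78 days after March 29, 2029.
March has 31 days — 2 days to the end of March leaves 76.
April has 30 days (46 left).
May has 31 days (15 left).
15 days into June → June 15, 2029.

June 15, 2029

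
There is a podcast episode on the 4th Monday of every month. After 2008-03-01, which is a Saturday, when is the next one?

March 2008 starts on a Saturday; its first Monday is the 3rd, so the 4th Monday is the 24th — 2008-03-24.
2008-03-24 is after 2008-03-01, so that is the next one.

2008-03-24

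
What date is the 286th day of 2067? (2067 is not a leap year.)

Oct 13, 2067

Jan has 31 days (286 − 31 = 255 remain).
Feb has 28 days (255 − 28 = 227 remain).
Mar has 31 days (227 − 31 = 196 remain).
Apr has 30 days (196 − 30 = 166 remain).
May has 31 days (166 − 31 = 135 remain).
Jun has 30 days (135 − 30 = 105 remain).
Jul has 31 days (105 − 31 = 74 remain).
Aug has 31 days (74 − 31 = 43 remain).
Sep has 30 days (43 − 30 = 13 remain).
13 into Oct → Oct 13.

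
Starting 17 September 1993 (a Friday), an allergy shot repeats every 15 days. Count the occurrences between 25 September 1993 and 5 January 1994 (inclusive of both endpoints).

7

Occurrences land 15·i days after 17 September 1993 for i = 0, 1, 2, …
25 September 1993 is 8 days after the start; 8 ÷ 15 = 0 remainder 8; since the remainder is 8, round up to i = 1. First occurrence in the window: #2 on 2 October 1993 (1×15 = 15 days in).
5 January 1994 is 110 days after the start; 110 ÷ 15 = 7 remainder 5. Last occurrence in the window: #8 on 31 December 1993.
Occurrences #2 through #8: 7 in total.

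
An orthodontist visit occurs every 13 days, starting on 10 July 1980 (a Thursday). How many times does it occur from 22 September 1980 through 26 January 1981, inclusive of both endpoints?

Occurrences land 13·i days after 10 July 1980 for i = 0, 1, 2, …
22 September 1980 is 74 days after the start; 74 ÷ 13 = 5 remainder 9; since the remainder is 9, round up to i = 6. First occurrence in the window: #7 on 26 September 1980 (6×13 = 78 days in).
26 January 1981 is 200 days after the start; 200 ÷ 13 = 15 remainder 5. Last occurrence in the window: #16 on 21 January 1981.
Occurrences #7 through #16: 10 in total.

10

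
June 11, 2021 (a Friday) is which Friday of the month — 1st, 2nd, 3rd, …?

Day 11 falls in week ⌈11/7⌉ of the month.
Days 1–7 hold the 1st Friday, 8–14 the 2nd, 15–21 the 3rd, 22–28 the 4th, 29–31 the 5th.
11 is in the range for the 2nd.

2nd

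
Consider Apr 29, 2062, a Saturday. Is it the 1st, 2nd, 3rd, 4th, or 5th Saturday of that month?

5th

Day 29 falls in week ⌈29/7⌉ of the month.
Days 1–7 hold the 1st Saturday, 8–14 the 2nd, 15–21 the 3rd, 22–28 the 4th, 29–31 the 5th.
29 is in the range for the 5th.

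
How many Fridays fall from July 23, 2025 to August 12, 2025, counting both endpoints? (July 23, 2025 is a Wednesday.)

July 23, 2025 is a Wednesday; the first Friday on or after it is July 25, 2025 (2 days later).
From July 25, 2025 to August 12, 2025: 6 + 12 = 18 days (rest of July, August).
18 ÷ 7 = 2 full weeks with remainder 4, so 2 more Fridays after the first → 3.

3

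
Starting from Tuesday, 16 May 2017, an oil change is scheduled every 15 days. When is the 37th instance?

7 November 2018

The 37th occurrence is 36 intervals after the first: 36 × 15 = 540 days after 16 May 2017.
May has 31 days — 15 days to the end of May leaves 525.
From end of May to end of 2017 is 214 days (311 left).
January has 31 days (280 left).
February has 28 days (252 left).
March has 31 days (221 left).
April has 30 days (191 left).
May has 31 days (160 left).
June has 30 days (130 left).
July has 31 days (99 left).
August has 31 days (68 left).
September has 30 days (38 left).
October has 31 days (7 left).
7 days into November → 7 November 2018.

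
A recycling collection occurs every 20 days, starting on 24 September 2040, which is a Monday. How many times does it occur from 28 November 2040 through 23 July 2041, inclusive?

12

Occurrences land 20·i days after 24 September 2040 for i = 0, 1, 2, …
28 November 2040 is 65 days after the start; 65 ÷ 20 = 3 remainder 5; since the remainder is 5, round up to i = 4. First occurrence in the window: #5 on 13 December 2040 (4×20 = 80 days in).
23 July 2041 is 302 days after the start; 302 ÷ 20 = 15 remainder 2. Last occurrence in the window: #16 on 21 July 2041.
Occurrences #5 through #16: 12 in total.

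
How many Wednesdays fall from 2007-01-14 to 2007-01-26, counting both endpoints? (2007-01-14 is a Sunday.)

2

2007-01-14 is a Sunday; the first Wednesday on or after it is 2007-01-17 (3 days later).
From 2007-01-17 to 2007-01-26 is 26 − 17 = 9 days.
9 ÷ 7 = 1 full weeks with remainder 2, so 1 more Wednesdays after the first → 2.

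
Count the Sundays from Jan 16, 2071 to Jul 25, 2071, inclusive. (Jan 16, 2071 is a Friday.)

Jan 16, 2071 is a Friday; the first Sunday on or after it is Jan 18, 2071 (2 days later).
From Jan 18, 2071 to Jul 25, 2071: 13 + 28 + 31 + 30 + 31 + 30 + 25 = 188 days (rest of Jan, Feb, Mar, Apr, May, Jun, Jul).
188 ÷ 7 = 26 full weeks with remainder 6, so 26 more Sundays after the first → 27.

27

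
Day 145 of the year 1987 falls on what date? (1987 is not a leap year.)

1987-05-25

January has 31 days (145 − 31 = 114 remain).
February has 28 days (114 − 28 = 86 remain).
March has 31 days (86 − 31 = 55 remain).
April has 30 days (55 − 30 = 25 remain).
25 into May → May 25.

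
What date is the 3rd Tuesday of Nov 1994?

The first Tuesday of Nov 1994 is Nov 1.
The 3rd Tuesday is 2 weeks later: 1 + 14 = 15.

Nov 15, 1994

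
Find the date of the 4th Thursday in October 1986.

October 1986 begins on a Wednesday, so the first Thursday is October 2 (1 day later).
The 4th Thursday is 3 weeks later: 2 + 21 = 23.

October 23, 1986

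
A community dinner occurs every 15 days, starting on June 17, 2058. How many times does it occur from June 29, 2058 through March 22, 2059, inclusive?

Occurrences land 15·i days after June 17, 2058 for i = 0, 1, 2, …
June 29, 2058 is 12 days after the start; 12 ÷ 15 = 0 remainder 12; since the remainder is 12, round up to i = 1. First occurrence in the window: #2 on July 2, 2058 (1×15 = 15 days in).
March 22, 2059 is 278 days after the start; 278 ÷ 15 = 18 remainder 8. Last occurrence in the window: #19 on March 14, 2059.
Occurrences #2 through #19: 18 in total.

18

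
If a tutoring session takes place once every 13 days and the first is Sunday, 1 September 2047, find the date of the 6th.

The 6th occurrence is 5 intervals after the first: 5 × 13 = 65 days after 1 September 2047.
September has 30 days — 29 days to the end of September leaves 36.
October has 31 days (5 left).
5 days into November → 5 November 2047.

5 November 2047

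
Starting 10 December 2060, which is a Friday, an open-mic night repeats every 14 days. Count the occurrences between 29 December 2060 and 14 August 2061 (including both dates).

16

Occurrences land 14·i days after 10 December 2060 for i = 0, 1, 2, …
29 December 2060 is 19 days after the start; 19 ÷ 14 = 1 remainder 5; since the remainder is 5, round up to i = 2. First occurrence in the window: #3 on 7 January 2061 (2×14 = 28 days in).
14 August 2061 is 247 days after the start; 247 ÷ 14 = 17 remainder 9. Last occurrence in the window: #18 on 5 August 2061.
Occurrences #3 through #18: 16 in total.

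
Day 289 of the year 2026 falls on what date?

October 16, 2026

January has 31 days (289 − 31 = 258 remain).
February has 28 days (258 − 28 = 230 remain).
March has 31 days (230 − 31 = 199 remain).
April has 30 days (199 − 30 = 169 remain).
May has 31 days (169 − 31 = 138 remain).
June has 30 days (138 − 30 = 108 remain).
July has 31 days (108 − 31 = 77 remain).
August has 31 days (77 − 31 = 46 remain).
September has 30 days (46 − 30 = 16 remain).
16 into October → October 16.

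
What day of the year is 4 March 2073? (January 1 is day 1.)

63

Days in months before March: 31 + 28 = 59.
Plus 4 days into March → day 63.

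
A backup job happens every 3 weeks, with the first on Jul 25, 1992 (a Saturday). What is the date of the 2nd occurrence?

The 2nd occurrence is 1 interval after the first: 1 × 21 = 21 days after Jul 25, 1992.
Jul has 31 days — 6 days to the end of Jul leaves 15.
15 days into Aug → Aug 15, 1992.

Aug 15, 1992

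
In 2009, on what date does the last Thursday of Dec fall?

Dec 31, 2009

Dec 2009 begins on a Tuesday, so the first Thursday is Dec 3 (2 days later).
Dec 2009 has 31 days. Adding weeks: 3, 10, 17, 24, 31 — the last one ≤ 31 is the 31st.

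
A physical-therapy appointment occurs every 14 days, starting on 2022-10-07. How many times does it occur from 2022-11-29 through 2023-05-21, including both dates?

Occurrences land 14·i days after 2022-10-07 for i = 0, 1, 2, …
2022-11-29 is 53 days after the start; 53 ÷ 14 = 3 remainder 11; since the remainder is 11, round up to i = 4. First occurrence in the window: #5 on 2022-12-02 (4×14 = 56 days in).
2023-05-21 is 226 days after the start; 226 ÷ 14 = 16 remainder 2. Last occurrence in the window: #17 on 2023-05-19.
Occurrences #5 through #17: 13 in total.

13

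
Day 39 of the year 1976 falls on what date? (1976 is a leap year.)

January has 31 days (39 − 31 = 8 remain).
8 into February → February 8.

1976-02-08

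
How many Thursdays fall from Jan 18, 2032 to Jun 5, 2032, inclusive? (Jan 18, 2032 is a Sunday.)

20

Jan 18, 2032 is a Sunday; the first Thursday on or after it is Jan 22, 2032 (4 days later).
From Jan 22, 2032 to Jun 5, 2032: 9 + 29 + 31 + 30 + 31 + 5 = 135 days (rest of Jan, Feb, Mar, Apr, May, Jun).
135 ÷ 7 = 19 full weeks with remainder 2, so 19 more Thursdays after the first → 20.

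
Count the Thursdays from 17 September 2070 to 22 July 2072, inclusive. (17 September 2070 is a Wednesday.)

17 September 2070 is a Wednesday; the first Thursday on or after it is 18 September 2070 (1 day later).
From 18 September 2070 to 22 July 2072: 104 + 365 + 204 = 673 days (rest of 2070, 2071, to 22 July 2072 in 2072).
673 ÷ 7 = 96 full weeks with remainder 1, so 96 more Thursdays after the first → 97.

97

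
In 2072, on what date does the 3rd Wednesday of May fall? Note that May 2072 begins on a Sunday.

May 2072 begins on a Sunday, so the first Wednesday is May 4 (3 days later).
The 3rd Wednesday is 2 weeks later: 4 + 14 = 18.

2072-05-18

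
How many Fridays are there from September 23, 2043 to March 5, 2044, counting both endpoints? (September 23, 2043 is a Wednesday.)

September 23, 2043 is a Wednesday; the first Friday on or after it is September 25, 2043 (2 days later).
From September 25, 2043 to March 5, 2044: 5 + 31 + 30 + 31 + 31 + 29 + 5 = 162 days (rest of September, October, November, December, January, February, March).
162 ÷ 7 = 23 full weeks with remainder 1, so 23 more Fridays after the first → 24.

24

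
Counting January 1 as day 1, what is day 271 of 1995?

28 September 1995

January has 31 days (271 − 31 = 240 remain).
February has 28 days (240 − 28 = 212 remain).
March has 31 days (212 − 31 = 181 remain).
April has 30 days (181 − 30 = 151 remain).
May has 31 days (151 − 31 = 120 remain).
June has 30 days (120 − 30 = 90 remain).
July has 31 days (90 − 31 = 59 remain).
August has 31 days (59 − 31 = 28 remain).
28 into September → September 28.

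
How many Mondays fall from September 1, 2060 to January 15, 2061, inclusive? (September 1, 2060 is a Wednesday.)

19

September 1, 2060 is a Wednesday; the first Monday on or after it is September 6, 2060 (5 days later).
From September 6, 2060 to January 15, 2061: 24 + 31 + 30 + 31 + 15 = 131 days (rest of September, October, November, December, January).
131 ÷ 7 = 18 full weeks with remainder 5, so 18 more Mondays after the first → 19.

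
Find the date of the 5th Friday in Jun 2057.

The first Friday of Jun 2057 is Jun 1.
The 5th Friday is 4 weeks later: 1 + 28 = 29.

Jun 29, 2057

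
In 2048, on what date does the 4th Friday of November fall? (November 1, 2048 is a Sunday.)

November 27, 2048

November 2048 begins on a Sunday, so the first Friday is November 6 (5 days later).
The 4th Friday is 3 weeks later: 6 + 21 = 27.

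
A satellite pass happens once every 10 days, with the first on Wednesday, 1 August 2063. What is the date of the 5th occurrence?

The 5th occurrence is 4 intervals after the first: 4 × 10 = 40 days after 1 August 2063.
August has 31 days — 30 days to the end of August leaves 10.
10 days into September → 10 September 2063.

10 September 2063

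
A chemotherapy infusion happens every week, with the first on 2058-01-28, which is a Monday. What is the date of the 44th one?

The 44th occurrence is 43 intervals after the first: 43 × 7 = 301 days after 2058-01-28.
January has 31 days — 3 days to the end of January leaves 298.
February has 28 days (270 left).
March has 31 days (239 left).
April has 30 days (209 left).
May has 31 days (178 left).
June has 30 days (148 left).
July has 31 days (117 left).
August has 31 days (86 left).
September has 30 days (56 left).
October has 31 days (25 left).
25 days into November → 2058-11-25.

2058-11-25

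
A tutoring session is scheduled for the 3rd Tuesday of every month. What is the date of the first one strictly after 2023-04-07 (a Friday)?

2023-04-18

April 2023 starts on a Saturday; its first Tuesday is the 4th, so the 3rd Tuesday is the 18th — 2023-04-18.
2023-04-18 is after 2023-04-07, so that is the next one.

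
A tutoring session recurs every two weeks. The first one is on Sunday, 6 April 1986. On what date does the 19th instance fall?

The 19th occurrence is 18 intervals after the first: 18 × 14 = 252 days after 6 April 1986.
April has 30 days — 24 days to the end of April leaves 228.
May has 31 days (197 left).
June has 30 days (167 left).
July has 31 days (136 left).
August has 31 days (105 left).
September has 30 days (75 left).
October has 31 days (44 left).
November has 30 days (14 left).
14 days into December → 14 December 1986.

14 December 1986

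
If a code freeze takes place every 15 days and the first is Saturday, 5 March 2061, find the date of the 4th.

19 April 2061

The 4th occurrence is 3 intervals after the first: 3 × 15 = 45 days after 5 March 2061.
March has 31 days — 26 days to the end of March leaves 19.
19 days into April → 19 April 2061.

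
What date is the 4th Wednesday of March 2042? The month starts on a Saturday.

March 26, 2042

March 2042 begins on a Saturday, so the first Wednesday is March 5 (4 days later).
The 4th Wednesday is 3 weeks later: 5 + 21 = 26.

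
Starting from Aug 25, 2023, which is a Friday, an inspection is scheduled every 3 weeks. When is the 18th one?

Aug 16, 2024

The 18th occurrence is 17 intervals after the first: 17 × 21 = 357 days after Aug 25, 2023.
Aug has 31 days — 6 days to the end of Aug leaves 351.
Sep has 30 days (321 left).
Oct has 31 days (290 left).
Nov has 30 days (260 left).
Dec has 31 days (229 left).
Jan has 31 days (198 left).
Feb has 29 days (169 left).
Mar has 31 days (138 left).
Apr has 30 days (108 left).
May has 31 days (77 left).
Jun has 30 days (47 left).
Jul has 31 days (16 left).
16 days into Aug → Aug 16, 2024.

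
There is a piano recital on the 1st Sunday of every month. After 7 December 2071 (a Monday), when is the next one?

3 January 2072

December 2071 starts on a Tuesday, so its 1st Sunday is 6 December 2071 (5 days in).
That is not after 7 December 2071, so look at January 2072.
January 2072 starts on a Friday, so its 1st Sunday is 3 January 2072 (2 days in).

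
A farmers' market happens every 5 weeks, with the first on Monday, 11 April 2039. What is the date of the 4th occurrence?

The 4th occurrence is 3 intervals after the first: 3 × 35 = 105 days after 11 April 2039.
April has 30 days — 19 days to the end of April leaves 86.
May has 31 days (55 left).
June has 30 days (25 left).
25 days into July → 25 July 2039.

25 July 2039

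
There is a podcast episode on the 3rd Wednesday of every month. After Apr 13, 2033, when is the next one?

Apr 2033 starts on a Friday; its first Wednesday is the 6th, so the 3rd Wednesday is the 20th — Apr 20, 2033.
Apr 20, 2033 is after Apr 13, 2033, so that is the next one.

Apr 20, 2033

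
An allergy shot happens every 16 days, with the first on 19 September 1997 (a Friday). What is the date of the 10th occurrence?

The 10th occurrence is 9 intervals after the first: 9 × 16 = 144 days after 19 September 1997.
September has 30 days — 11 days to the end of September leaves 133.
October has 31 days (102 left).
November has 30 days (72 left).
December has 31 days (41 left).
January has 31 days (10 left).
10 days into February → 10 February 1998.

10 February 1998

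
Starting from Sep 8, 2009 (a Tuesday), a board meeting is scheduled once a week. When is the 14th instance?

The 14th occurrence is 13 intervals after the first: 13 × 7 = 91 days after Sep 8, 2009.
Sep has 30 days — 22 days to the end of Sep leaves 69.
Oct has 31 days (38 left).
Nov has 30 days (8 left).
8 days into Dec → Dec 8, 2009.

Dec 8, 2009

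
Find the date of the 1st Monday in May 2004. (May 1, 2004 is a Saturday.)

May 2004 begins on a Saturday, so the first Monday is May 3 (2 days later).

3 May 2004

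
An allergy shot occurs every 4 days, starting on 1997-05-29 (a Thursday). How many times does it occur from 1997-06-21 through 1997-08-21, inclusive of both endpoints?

16

Occurrences land 4·i days after 1997-05-29 for i = 0, 1, 2, …
1997-06-21 is 23 days after the start; 23 ÷ 4 = 5 remainder 3; since the remainder is 3, round up to i = 6. First occurrence in the window: #7 on 1997-06-22 (6×4 = 24 days in).
1997-08-21 is 84 days after the start; 84 ÷ 4 = 21 remainder 0. Last occurrence in the window: #22 on 1997-08-21.
Occurrences #7 through #22: 16 in total.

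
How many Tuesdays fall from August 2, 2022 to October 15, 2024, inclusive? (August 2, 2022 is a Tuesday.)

August 2, 2022 is a Tuesday; the first Tuesday on or after it is August 2, 2022.
From August 2, 2022 to October 15, 2024: 151 + 365 + 289 = 805 days (rest of 2022, 2023, to October 15, 2024 in 2024).
805 ÷ 7 = 115 full weeks with remainder 0, so 115 more Tuesdays after the first → 116.

116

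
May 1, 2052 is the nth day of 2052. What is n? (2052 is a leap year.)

Days in months before May: 31 + 29 + 31 + 30 = 121.
Plus 1 day into May → day 122.

122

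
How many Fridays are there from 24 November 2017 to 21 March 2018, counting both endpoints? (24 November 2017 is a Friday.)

24 November 2017 is a Friday; the first Friday on or after it is 24 November 2017.
From 24 November 2017 to 21 March 2018: 6 + 31 + 31 + 28 + 21 = 117 days (rest of November, December, January, February, March).
117 ÷ 7 = 16 full weeks with remainder 5, so 16 more Fridays after the first → 17.

17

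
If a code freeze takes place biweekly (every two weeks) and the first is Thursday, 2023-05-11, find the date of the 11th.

2023-09-28

The 11th occurrence is 10 intervals after the first: 10 × 14 = 140 days after 2023-05-11.
May has 31 days — 20 days to the end of May leaves 120.
June has 30 days (90 left).
July has 31 days (59 left).
August has 31 days (28 left).
28 days into September → 2023-09-28.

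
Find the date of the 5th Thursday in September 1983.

September 1983 begins on a Thursday, so the first Thursday is September 1.
The 5th Thursday is 4 weeks later: 1 + 28 = 29.

1983-09-29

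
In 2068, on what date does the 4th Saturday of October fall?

The first Saturday of October 2068 is October 6.
The 4th Saturday is 3 weeks later: 6 + 21 = 27.

October 27, 2068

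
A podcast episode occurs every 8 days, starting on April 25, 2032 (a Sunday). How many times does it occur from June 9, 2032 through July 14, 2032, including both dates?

5

Occurrences land 8·i days after April 25, 2032 for i = 0, 1, 2, …
June 9, 2032 is 45 days after the start; 45 ÷ 8 = 5 remainder 5; since the remainder is 5, round up to i = 6. First occurrence in the window: #7 on June 12, 2032 (6×8 = 48 days in).
July 14, 2032 is 80 days after the start; 80 ÷ 8 = 10 remainder 0. Last occurrence in the window: #11 on July 14, 2032.
Occurrences #7 through #11: 5 in total.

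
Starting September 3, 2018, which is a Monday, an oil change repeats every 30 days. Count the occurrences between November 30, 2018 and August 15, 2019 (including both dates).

Occurrences land 30·i days after September 3, 2018 for i = 0, 1, 2, …
November 30, 2018 is 88 days after the start; 88 ÷ 30 = 2 remainder 28; since the remainder is 28, round up to i = 3. First occurrence in the window: #4 on December 2, 2018 (3×30 = 90 days in).
August 15, 2019 is 346 days after the start; 346 ÷ 30 = 11 remainder 16. Last occurrence in the window: #12 on July 30, 2019.
Occurrences #4 through #12: 9 in total.

9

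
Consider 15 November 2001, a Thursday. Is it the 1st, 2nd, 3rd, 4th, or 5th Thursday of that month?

Day 15 falls in week ⌈15/7⌉ of the month.
Days 1–7 hold the 1st Thursday, 8–14 the 2nd, 15–21 the 3rd, 22–28 the 4th, 29–31 the 5th.
15 is in the range for the 3rd.

3rd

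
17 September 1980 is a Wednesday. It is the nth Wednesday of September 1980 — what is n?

3rd

Day 17 falls in week ⌈17/7⌉ of the month.
Days 1–7 hold the 1st Wednesday, 8–14 the 2nd, 15–21 the 3rd, 22–28 the 4th, 29–31 the 5th.
17 is in the range for the 3rd.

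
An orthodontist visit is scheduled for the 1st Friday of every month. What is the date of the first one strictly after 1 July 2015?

July 2015 starts on a Wednesday, so its 1st Friday is 3 July 2015 (2 days in).
3 July 2015 is after 1 July 2015, so that is the next one.

3 July 2015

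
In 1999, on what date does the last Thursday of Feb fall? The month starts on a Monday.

Feb 1999 begins on a Monday, so the first Thursday is Feb 4 (3 days later).
Feb 1999 has 28 days. Adding weeks: 4, 11, 18, 25 — the last one ≤ 28 is the 25th.

Feb 25, 1999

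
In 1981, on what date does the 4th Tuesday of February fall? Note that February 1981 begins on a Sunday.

February 1981 begins on a Sunday, so the first Tuesday is February 3 (2 days later).
The 4th Tuesday is 3 weeks later: 3 + 21 = 24.

February 24, 1981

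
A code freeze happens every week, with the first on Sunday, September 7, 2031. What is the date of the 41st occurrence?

June 13, 2032

The 41st occurrence is 40 intervals after the first: 40 × 7 = 280 days after September 7, 2031.
September has 30 days — 23 days to the end of September leaves 257.
October has 31 days (226 left).
November has 30 days (196 left).
December has 31 days (165 left).
January has 31 days (134 left).
February has 29 days (105 left).
March has 31 days (74 left).
April has 30 days (44 left).
May has 31 days (13 left).
13 days into June → June 13, 2032.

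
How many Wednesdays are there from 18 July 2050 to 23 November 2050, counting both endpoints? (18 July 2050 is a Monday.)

18 July 2050 is a Monday; the first Wednesday on or after it is 20 July 2050 (2 days later).
From 20 July 2050 to 23 November 2050: 11 + 31 + 30 + 31 + 23 = 126 days (rest of July, August, September, October, November).
126 ÷ 7 = 18 full weeks with remainder 0, so 18 more Wednesdays after the first → 19.

19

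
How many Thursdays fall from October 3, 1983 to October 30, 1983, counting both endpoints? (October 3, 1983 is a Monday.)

October 3, 1983 is a Monday; the first Thursday on or after it is October 6, 1983 (3 days later).
From October 6, 1983 to October 30, 1983 is 30 − 6 = 24 days.
24 ÷ 7 = 3 full weeks with remainder 3, so 3 more Thursdays after the first → 4.

4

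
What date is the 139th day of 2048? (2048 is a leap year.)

18 May 2048

January has 31 days (139 − 31 = 108 remain).
February has 29 days (108 − 29 = 79 remain).
March has 31 days (79 − 31 = 48 remain).
April has 30 days (48 − 30 = 18 remain).
18 into May → May 18.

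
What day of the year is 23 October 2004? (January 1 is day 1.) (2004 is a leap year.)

Days in months before October: 31 + 29 + 31 + 30 + 31 + 30 + 31 + 31 + 30 = 274.
Plus 23 days into October → day 297.

297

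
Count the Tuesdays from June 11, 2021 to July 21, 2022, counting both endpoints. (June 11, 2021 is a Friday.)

June 11, 2021 is a Friday; the first Tuesday on or after it is June 15, 2021 (4 days later).
From June 15, 2021 to July 21, 2022: 199 + 202 = 401 days (rest of 2021, to July 21, 2022 in 2022).
401 ÷ 7 = 57 full weeks with remainder 2, so 57 more Tuesdays after the first → 58.

58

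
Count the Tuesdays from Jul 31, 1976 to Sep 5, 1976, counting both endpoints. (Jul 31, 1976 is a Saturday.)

5

Jul 31, 1976 is a Saturday; the first Tuesday on or after it is Aug 3, 1976 (3 days later).
From Aug 3, 1976 to Sep 5, 1976: 28 + 5 = 33 days (rest of Aug, Sep).
33 ÷ 7 = 4 full weeks with remainder 5, so 4 more Tuesdays after the first → 5.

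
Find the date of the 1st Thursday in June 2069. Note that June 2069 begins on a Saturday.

June 2069 begins on a Saturday, so the first Thursday is June 6 (5 days later).

June 6, 2069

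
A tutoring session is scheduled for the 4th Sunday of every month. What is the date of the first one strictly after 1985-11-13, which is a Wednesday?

November 1985 starts on a Friday; its first Sunday is the 3rd, so the 4th Sunday is the 24th — 1985-11-24.
1985-11-24 is after 1985-11-13, so that is the next one.

1985-11-24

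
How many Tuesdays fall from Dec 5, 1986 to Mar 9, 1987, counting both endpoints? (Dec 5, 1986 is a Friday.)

13

Dec 5, 1986 is a Friday; the first Tuesday on or after it is Dec 9, 1986 (4 days later).
From Dec 9, 1986 to Mar 9, 1987: 22 + 31 + 28 + 9 = 90 days (rest of Dec, Jan, Feb, Mar).
90 ÷ 7 = 12 full weeks with remainder 6, so 12 more Tuesdays after the first → 13.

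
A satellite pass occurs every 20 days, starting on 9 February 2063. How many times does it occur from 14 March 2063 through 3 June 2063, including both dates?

4

Occurrences land 20·i days after 9 February 2063 for i = 0, 1, 2, …
14 March 2063 is 33 days after the start; 33 ÷ 20 = 1 remainder 13; since the remainder is 13, round up to i = 2. First occurrence in the window: #3 on 21 March 2063 (2×20 = 40 days in).
3 June 2063 is 114 days after the start; 114 ÷ 20 = 5 remainder 14. Last occurrence in the window: #6 on 20 May 2063.
Occurrences #3 through #6: 4 in total.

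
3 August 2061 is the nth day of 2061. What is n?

215

Days in months before August: 31 + 28 + 31 + 30 + 31 + 30 + 31 = 212.
Plus 3 days into August → day 215.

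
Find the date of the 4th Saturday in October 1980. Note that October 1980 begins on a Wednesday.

October 25, 1980

October 1980 begins on a Wednesday, so the first Saturday is October 4 (3 days later).
The 4th Saturday is 3 weeks later: 4 + 21 = 25.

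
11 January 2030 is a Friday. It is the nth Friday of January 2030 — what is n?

Day 11 falls in week ⌈11/7⌉ of the month.
Days 1–7 hold the 1st Friday, 8–14 the 2nd, 15–21 the 3rd, 22–28 the 4th, 29–31 the 5th.
11 is in the range for the 2nd.

2nd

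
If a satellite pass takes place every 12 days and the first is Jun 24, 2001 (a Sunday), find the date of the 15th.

Dec 9, 2001

The 15th occurrence is 14 intervals after the first: 14 × 12 = 168 days after Jun 24, 2001.
Jun has 30 days — 6 days to the end of Jun leaves 162.
Jul has 31 days (131 left).
Aug has 31 days (100 left).
Sep has 30 days (70 left).
Oct has 31 days (39 left).
Nov has 30 days (9 left).
9 days into Dec → Dec 9, 2001.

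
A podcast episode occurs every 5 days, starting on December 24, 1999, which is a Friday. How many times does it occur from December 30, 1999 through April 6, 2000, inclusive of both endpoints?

19

Occurrences land 5·i days after December 24, 1999 for i = 0, 1, 2, …
December 30, 1999 is 6 days after the start; 6 ÷ 5 = 1 remainder 1; since the remainder is 1, round up to i = 2. First occurrence in the window: #3 on January 3, 2000 (2×5 = 10 days in).
April 6, 2000 is 104 days after the start; 104 ÷ 5 = 20 remainder 4. Last occurrence in the window: #21 on April 2, 2000.
Occurrences #3 through #21: 19 in total.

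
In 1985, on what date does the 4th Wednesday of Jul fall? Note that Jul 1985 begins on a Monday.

Jul 1985 begins on a Monday, so the first Wednesday is Jul 3 (2 days later).
The 4th Wednesday is 3 weeks later: 3 + 21 = 24.

Jul 24, 1985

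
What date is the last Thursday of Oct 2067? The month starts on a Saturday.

Oct 2067 begins on a Saturday, so the first Thursday is Oct 6 (5 days later).
Oct 2067 has 31 days. Adding weeks: 6, 13, 20, 27 — the last one ≤ 31 is the 27th.

Oct 27, 2067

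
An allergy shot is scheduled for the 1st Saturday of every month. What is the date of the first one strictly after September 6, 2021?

September 2021 starts on a Wednesday, so its 1st Saturday is September 4, 2021 (3 days in).
That is not after September 6, 2021, so look at October 2021.
October 2021 starts on a Friday, so its 1st Saturday is October 2, 2021 (1 day in).

October 2, 2021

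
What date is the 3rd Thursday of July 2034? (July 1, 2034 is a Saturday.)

July 2034 begins on a Saturday, so the first Thursday is July 6 (5 days later).
The 3rd Thursday is 2 weeks later: 6 + 14 = 20.

July 20, 2034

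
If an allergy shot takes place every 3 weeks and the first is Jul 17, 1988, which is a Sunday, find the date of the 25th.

The 25th occurrence is 24 intervals after the first: 24 × 21 = 504 days after Jul 17, 1988.
Jul has 31 days — 14 days to the end of Jul leaves 490.
From end of Jul to end of 1988 is 153 days (337 left).
Jan has 31 days (306 left).
Feb has 28 days (278 left).
Mar has 31 days (247 left).
Apr has 30 days (217 left).
May has 31 days (186 left).
Jun has 30 days (156 left).
Jul has 31 days (125 left).
Aug has 31 days (94 left).
Sep has 30 days (64 left).
Oct has 31 days (33 left).
Nov has 30 days (3 left).
3 days into Dec → Dec 3, 1989.

Dec 3, 1989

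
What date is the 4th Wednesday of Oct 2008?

Oct 2008 begins on a Wednesday, so the first Wednesday is Oct 1.
The 4th Wednesday is 3 weeks later: 1 + 21 = 22.

Oct 22, 2008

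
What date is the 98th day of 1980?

Jan has 31 days (98 − 31 = 67 remain).
Feb has 29 days (67 − 29 = 38 remain).
Mar has 31 days (38 − 31 = 7 remain).
7 into Apr → Apr 7.

Apr 7, 1980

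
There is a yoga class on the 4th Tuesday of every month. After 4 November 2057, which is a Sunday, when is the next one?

November 2057 starts on a Thursday; its first Tuesday is the 6th, so the 4th Tuesday is the 27th — 27 November 2057.
27 November 2057 is after 4 November 2057, so that is the next one.

27 November 2057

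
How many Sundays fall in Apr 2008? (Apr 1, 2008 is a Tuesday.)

Apr 1, 2008 is a Tuesday; the first Sunday on or after it is Apr 6, 2008 (5 days later).
From Apr 6, 2008 to Apr 30, 2008 is 30 − 6 = 24 days.
24 ÷ 7 = 3 full weeks with remainder 3, so 3 more Sundays after the first → 4.

4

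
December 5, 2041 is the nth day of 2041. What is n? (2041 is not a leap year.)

Days in months before December: 31 + 28 + 31 + 30 + 31 + 30 + 31 + 31 + 30 + 31 + 30 = 334.
Plus 5 days into December → day 339.

339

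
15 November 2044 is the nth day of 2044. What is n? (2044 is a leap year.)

320

Days in months before November: 31 + 29 + 31 + 30 + 31 + 30 + 31 + 31 + 30 + 31 = 305.
Plus 15 days into November → day 320.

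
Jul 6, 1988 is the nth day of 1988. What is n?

Days in months before Jul: 31 + 29 + 31 + 30 + 31 + 30 = 182.
Plus 6 days into Jul → day 188.

188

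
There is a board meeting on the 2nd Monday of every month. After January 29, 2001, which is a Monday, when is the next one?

January 2001 starts on a Monday; its first Monday is the 1st, so the 2nd Monday is the 8th — January 8, 2001.
That is not after January 29, 2001, so look at February 2001.
February 2001 starts on a Thursday; its first Monday is the 5th, so the 2nd Monday is the 12th — February 12, 2001.

February 12, 2001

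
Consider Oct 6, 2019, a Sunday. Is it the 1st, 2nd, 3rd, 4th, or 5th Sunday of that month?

1st

Day 6 falls in week ⌈6/7⌉ of the month.
Days 1–7 hold the 1st Sunday, 8–14 the 2nd, 15–21 the 3rd, 22–28 the 4th, 29–31 the 5th.
6 is in the range for the 1st.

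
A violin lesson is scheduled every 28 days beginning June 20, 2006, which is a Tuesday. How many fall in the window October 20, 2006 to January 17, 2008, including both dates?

16

Occurrences land 28·i days after June 20, 2006 for i = 0, 1, 2, …
October 20, 2006 is 122 days after the start; 122 ÷ 28 = 4 remainder 10; since the remainder is 10, round up to i = 5. First occurrence in the window: #6 on November 7, 2006 (5×28 = 140 days in).
January 17, 2008 is 576 days after the start; 576 ÷ 28 = 20 remainder 16. Last occurrence in the window: #21 on January 1, 2008.
Occurrences #6 through #21: 16 in total.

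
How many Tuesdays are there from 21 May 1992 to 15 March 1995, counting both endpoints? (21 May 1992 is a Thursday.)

21 May 1992 is a Thursday; the first Tuesday on or after it is 26 May 1992 (5 days later).
From 26 May 1992 to 15 March 1995: 219 + 365 + 365 + 74 = 1023 days (rest of 1992, 1993, 1994, to 15 March 1995 in 1995).
1023 ÷ 7 = 146 full weeks with remainder 1, so 146 more Tuesdays after the first → 147.

147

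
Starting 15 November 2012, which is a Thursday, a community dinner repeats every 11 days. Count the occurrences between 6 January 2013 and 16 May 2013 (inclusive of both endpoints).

Occurrences land 11·i days after 15 November 2012 for i = 0, 1, 2, …
6 January 2013 is 52 days after the start; 52 ÷ 11 = 4 remainder 8; since the remainder is 8, round up to i = 5. First occurrence in the window: #6 on 9 January 2013 (5×11 = 55 days in).
16 May 2013 is 182 days after the start; 182 ÷ 11 = 16 remainder 6. Last occurrence in the window: #17 on 10 May 2013.
Occurrences #6 through #17: 12 in total.

12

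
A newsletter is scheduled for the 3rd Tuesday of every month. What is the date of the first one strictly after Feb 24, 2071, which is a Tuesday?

Mar 17, 2071

Feb 2071 starts on a Sunday; its first Tuesday is the 3rd, so the 3rd Tuesday is the 17th — Feb 17, 2071.
That is not after Feb 24, 2071, so look at Mar 2071.
Mar 2071 starts on a Sunday; its first Tuesday is the 3rd, so the 3rd Tuesday is the 17th — Mar 17, 2071.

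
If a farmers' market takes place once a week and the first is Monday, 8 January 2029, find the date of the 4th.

29 January 2029

The 4th occurrence is 3 intervals after the first: 3 × 7 = 21 days after 8 January 2029.
21 days later is 29 January 2029.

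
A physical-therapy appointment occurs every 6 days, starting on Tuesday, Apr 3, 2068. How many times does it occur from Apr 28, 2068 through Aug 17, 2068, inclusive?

Occurrences land 6·i days after Apr 3, 2068 for i = 0, 1, 2, …
Apr 28, 2068 is 25 days after the start; 25 ÷ 6 = 4 remainder 1; since the remainder is 1, round up to i = 5. First occurrence in the window: #6 on May 3, 2068 (5×6 = 30 days in).
Aug 17, 2068 is 136 days after the start; 136 ÷ 6 = 22 remainder 4. Last occurrence in the window: #23 on Aug 13, 2068.
Occurrences #6 through #23: 18 in total.

18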